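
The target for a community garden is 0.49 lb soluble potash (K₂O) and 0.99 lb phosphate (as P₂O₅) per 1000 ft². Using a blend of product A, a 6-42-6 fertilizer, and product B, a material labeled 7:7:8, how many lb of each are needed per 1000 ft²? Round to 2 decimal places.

Let a = lb of product A, b = lb of product B (per 1000 ft²).
K₂O: 0.06·a + 0.08·b = 0.49
P₂O₅: 0.42·a + 0.07·b = 0.99
Eliminate a: (row1) − 0.06/0.42·(row2) → 0.07·b = 0.348571, so b = 4.97959.
Back-substitute: a = (0.49 − 0.08·4.97959) / 0.06 = 1.52721.

1.53 lb product A, 4.98 lb product B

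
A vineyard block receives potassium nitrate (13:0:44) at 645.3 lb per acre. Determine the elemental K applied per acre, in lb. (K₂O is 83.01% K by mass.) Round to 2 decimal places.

235.69 lb K per acre

K₂O per acre = 645.3 × 44% = 283.932 lb.
Elemental K = 283.932 × 0.8301 = 235.692 lb per acre.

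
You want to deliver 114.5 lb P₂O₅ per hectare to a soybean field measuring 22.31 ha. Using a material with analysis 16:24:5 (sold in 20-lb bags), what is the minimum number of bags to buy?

Product per hectare = 114.5 / 24% = 477.083 lb.
Total product = 477.083 × 22.31 = 10643.7 lb.
Bags = ⌈10643.7 / 20⌉ = 533.

533 bags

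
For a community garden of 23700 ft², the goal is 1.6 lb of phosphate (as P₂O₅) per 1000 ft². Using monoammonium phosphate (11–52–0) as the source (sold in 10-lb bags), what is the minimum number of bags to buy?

8 bags

Product per 1000 ft² = 1.6 / 52% = 3.07692 lb.
Total product = 3.07692 × 23700 / 1000 = 72.9231 lb.
Bags = ⌈72.9231 / 10⌉ = 8.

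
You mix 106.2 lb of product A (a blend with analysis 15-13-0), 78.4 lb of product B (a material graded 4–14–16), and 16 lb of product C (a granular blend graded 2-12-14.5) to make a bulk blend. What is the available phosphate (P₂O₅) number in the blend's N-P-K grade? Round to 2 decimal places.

13.31% P₂O₅

Total mass = 106.2 + 78.4 + 16 = 200.6 lb.
P₂O₅ mass = 13%×106.2 + 14%×78.4 + 12%×16 = 26.702 lb.
% P₂O₅ = 26.702 / 200.6 = 13.3111%.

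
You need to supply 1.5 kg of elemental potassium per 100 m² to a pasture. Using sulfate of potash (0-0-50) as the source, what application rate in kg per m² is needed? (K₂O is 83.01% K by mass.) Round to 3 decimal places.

As K₂O: 1.5 / 0.8301 = 1.80701 kg per 100 m².
Product per 100 m² = 1.80701 / 50% = 3.61402 kg.
Convert to per m²: 3.61402 × 0.01 = 0.0361402 kg.

0.036 kg of product per sq m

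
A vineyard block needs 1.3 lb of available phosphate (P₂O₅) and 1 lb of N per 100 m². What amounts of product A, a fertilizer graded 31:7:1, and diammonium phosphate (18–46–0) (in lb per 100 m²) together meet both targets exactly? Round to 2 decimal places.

1.74 lb product A, 2.56 lb diammonium phosphate

With a, b = lb per 100 m² of product A and diammonium phosphate:
P₂O₅: 0.07·a + 0.46·b = 1.3
N: 0.31·a + 0.18·b = 1
Eliminate a: (row1) − 0.07/0.31·(row2) → 0.419355·b = 1.07419, so b = 2.56154.
Back-substitute: a = (1.3 − 0.46·2.56154) / 0.07 = 1.73846.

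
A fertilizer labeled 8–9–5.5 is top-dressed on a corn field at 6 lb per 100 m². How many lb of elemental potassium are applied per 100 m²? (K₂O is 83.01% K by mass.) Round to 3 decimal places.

K₂O per 100 m² = 6 × 5.5% = 0.33 lb.
Elemental K = 0.33 × 0.8301 = 0.273933 lb per 100 m².

0.274 lb K per hundred sq m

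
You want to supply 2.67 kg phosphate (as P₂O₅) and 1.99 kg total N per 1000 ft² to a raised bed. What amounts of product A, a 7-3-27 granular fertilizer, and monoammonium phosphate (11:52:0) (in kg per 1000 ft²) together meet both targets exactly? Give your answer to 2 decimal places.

22.39 kg product A, 3.84 kg monoammonium phosphate

Let a = kg of product A, b = kg of monoammonium phosphate (per 1000 ft²).
P₂O₅: 0.03·a + 0.52·b = 2.67
N: 0.07·a + 0.11·b = 1.99
Eliminate b: (row1) − 0.52/0.11·(row2) → -0.300909·a = -6.73727, so a = 22.3897.
Then b = (1.99 − 0.07·22.3897) / 0.11 = 3.8429.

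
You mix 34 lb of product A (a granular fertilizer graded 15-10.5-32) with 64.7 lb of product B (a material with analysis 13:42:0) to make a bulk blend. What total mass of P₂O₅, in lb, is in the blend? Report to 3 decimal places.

30.744 lb P₂O₅

P₂O₅ mass = 10.5%×34 + 42%×64.7 = 30.744 lb.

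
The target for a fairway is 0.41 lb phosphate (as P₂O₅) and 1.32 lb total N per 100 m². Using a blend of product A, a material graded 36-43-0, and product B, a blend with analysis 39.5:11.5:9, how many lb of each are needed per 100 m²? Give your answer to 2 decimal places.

Let a = lb of product A, b = lb of product B (per 100 m²).
P₂O₅: 0.43·a + 0.115·b = 0.41
N: 0.36·a + 0.395·b = 1.32
Eliminate b: (row1) − 0.115/0.395·(row2) → 0.32519·a = 0.0256962, so a = 0.0790191.
Then b = (1.32 − 0.36·0.0790191) / 0.395 = 3.26975.

0.08 lb product A, 3.27 lb product B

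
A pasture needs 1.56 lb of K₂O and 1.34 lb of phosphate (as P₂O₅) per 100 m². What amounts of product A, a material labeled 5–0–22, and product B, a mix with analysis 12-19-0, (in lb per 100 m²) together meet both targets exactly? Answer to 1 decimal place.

7.1 lb product A, 7.1 lb product B

With a, b = lb per 100 m² of product A and product B:
K₂O: 0.22·a + 0·b = 1.56
P₂O₅: 0·a + 0.19·b = 1.34
Solving simultaneously: a = 7.09091, b = 7.05263.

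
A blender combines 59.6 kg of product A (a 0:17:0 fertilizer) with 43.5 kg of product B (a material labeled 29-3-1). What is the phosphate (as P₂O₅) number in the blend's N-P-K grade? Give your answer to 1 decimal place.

Total mass = 59.6 + 43.5 = 103.1 kg.
P₂O₅ mass = 17%×59.6 + 3%×43.5 = 11.437 kg.
% P₂O₅ = 11.437 / 103.1 = 11.0931%.

11.1% P₂O₅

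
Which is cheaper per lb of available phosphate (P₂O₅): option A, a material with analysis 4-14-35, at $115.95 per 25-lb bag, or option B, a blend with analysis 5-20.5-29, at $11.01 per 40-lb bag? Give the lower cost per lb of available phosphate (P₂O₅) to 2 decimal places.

$1.34 per lb P₂O₅ (option B)

option A: P₂O₅ per bag = 25 × 14% = 3.5 lb; cost = 115.95 / 3.5 = $33.1286/lb P₂O₅.
option B: P₂O₅ per bag = 40 × 20.5% = 8.2 lb; cost = 11.01 / 8.2 = $1.3427/lb P₂O₅.
option B is cheaper.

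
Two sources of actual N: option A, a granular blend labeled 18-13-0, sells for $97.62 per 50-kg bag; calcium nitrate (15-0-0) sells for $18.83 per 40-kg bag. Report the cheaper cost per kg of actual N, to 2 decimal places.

option A: N per bag = 50 × 18% = 9 kg; cost = 97.62 / 9 = $10.8467/kg N.
calcium nitrate: N per bag = 40 × 15% = 6 kg; cost = 18.83 / 6 = $3.1383/kg N.
calcium nitrate is cheaper.

$3.14 per kg N (calcium nitrate)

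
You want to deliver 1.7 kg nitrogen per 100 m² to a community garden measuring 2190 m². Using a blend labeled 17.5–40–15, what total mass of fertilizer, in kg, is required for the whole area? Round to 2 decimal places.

Product per 100 m² = 1.7 / 17.5% = 9.71429 kg.
Total product = 9.71429 × 2190 / 100 = 212.743 kg.

212.74 kg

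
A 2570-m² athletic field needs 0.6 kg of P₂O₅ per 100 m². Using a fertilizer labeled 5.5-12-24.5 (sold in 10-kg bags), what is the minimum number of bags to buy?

13 bags

Product per 100 m² = 0.6 / 12% = 5 kg.
Total product = 5 × 2570 / 100 = 128.5 kg.
Bags = ⌈128.5 / 10⌉ = 13.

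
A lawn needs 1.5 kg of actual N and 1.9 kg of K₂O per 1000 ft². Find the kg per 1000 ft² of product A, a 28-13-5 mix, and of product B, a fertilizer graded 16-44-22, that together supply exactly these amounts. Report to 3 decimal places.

0.485 kg product A, 8.526 kg product B

Let a = kg of product A, b = kg of product B (per 1000 ft²).
N: 0.28·a + 0.16·b = 1.5
K₂O: 0.05·a + 0.22·b = 1.9
Eliminate b: (row1) − 0.16/0.22·(row2) → 0.243636·a = 0.118182, so a = 0.485075.
Then b = (1.9 − 0.05·0.485075) / 0.22 = 8.52612.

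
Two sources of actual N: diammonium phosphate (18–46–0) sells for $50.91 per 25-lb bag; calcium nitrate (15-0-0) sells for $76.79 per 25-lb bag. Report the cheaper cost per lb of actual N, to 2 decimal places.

$11.31 per lb N (diammonium phosphate)

diammonium phosphate: N per bag = 25 × 18% = 4.5 lb; cost = 50.91 / 4.5 = $11.3133/lb N.
calcium nitrate: N per bag = 25 × 15% = 3.75 lb; cost = 76.79 / 3.75 = $20.4773/lb N.
diammonium phosphate is cheaper.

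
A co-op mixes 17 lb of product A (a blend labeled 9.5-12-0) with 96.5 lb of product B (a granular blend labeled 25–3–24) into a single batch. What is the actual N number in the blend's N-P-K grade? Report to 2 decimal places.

Total mass = 17 + 96.5 = 113.5 lb.
N mass = 9.5%×17 + 25%×96.5 = 25.74 lb.
% N = 25.74 / 113.5 = 22.6784%.

22.68% N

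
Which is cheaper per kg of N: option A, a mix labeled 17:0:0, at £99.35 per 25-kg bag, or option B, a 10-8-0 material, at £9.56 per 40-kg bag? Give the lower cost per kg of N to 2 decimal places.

option A: N per bag = 25 × 17% = 4.25 kg; cost = 99.35 / 4.25 = £23.3765/kg N.
option B: N per bag = 40 × 10% = 4 kg; cost = 9.56 / 4 = £2.3900/kg N.
option B is cheaper.

£2.39 per kg N (option B)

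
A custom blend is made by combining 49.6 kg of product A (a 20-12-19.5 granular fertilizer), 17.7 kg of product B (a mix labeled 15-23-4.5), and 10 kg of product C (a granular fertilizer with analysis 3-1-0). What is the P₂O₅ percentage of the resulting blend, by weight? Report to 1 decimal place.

13.1% P₂O₅

Total mass = 49.6 + 17.7 + 10 = 77.3 kg.
P₂O₅ mass = 12%×49.6 + 23%×17.7 + 1%×10 = 10.123 kg.
% P₂O₅ = 10.123 / 77.3 = 13.0957%.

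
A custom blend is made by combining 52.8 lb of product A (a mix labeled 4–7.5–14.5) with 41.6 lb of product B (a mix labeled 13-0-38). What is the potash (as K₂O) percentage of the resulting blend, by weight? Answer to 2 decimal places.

Total mass = 52.8 + 41.6 = 94.4 lb.
K₂O mass = 14.5%×52.8 + 38%×41.6 = 23.464 lb.
% K₂O = 23.464 / 94.4 = 24.8559%.

24.86% K₂O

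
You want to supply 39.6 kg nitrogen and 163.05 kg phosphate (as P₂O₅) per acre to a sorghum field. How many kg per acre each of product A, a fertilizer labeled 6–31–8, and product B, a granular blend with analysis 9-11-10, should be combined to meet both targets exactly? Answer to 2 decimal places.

484.44 kg product A, 117.04 kg product B

With a, b = kg per acre of product A and product B:
N: 0.06·a + 0.09·b = 39.6
P₂O₅: 0.31·a + 0.11·b = 163.05
From row1: a = (39.6 − 0.09·b) / 0.06.
Into row2: 0.31·(39.6 − 0.09·b)/0.06 + 0.11·b = 163.05 → b = 117.042, a = 484.437.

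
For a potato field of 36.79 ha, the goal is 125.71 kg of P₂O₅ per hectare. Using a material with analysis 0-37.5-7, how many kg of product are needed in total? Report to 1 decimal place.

Product per hectare = 125.71 / 37.5% = 335.227 kg.
Total product = 335.227 × 36.79 = 12332.99 kg.

12333.0 kg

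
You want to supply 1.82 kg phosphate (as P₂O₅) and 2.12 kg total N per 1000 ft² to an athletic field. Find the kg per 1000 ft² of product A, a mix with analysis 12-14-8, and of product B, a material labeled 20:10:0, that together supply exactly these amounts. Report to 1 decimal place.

With a, b = kg per 1000 ft² of product A and product B:
P₂O₅: 0.14·a + 0.1·b = 1.82
N: 0.12·a + 0.2·b = 2.12
Eliminate b: (row1) − 0.1/0.2·(row2) → 0.08·a = 0.76, so a = 9.5.
Then b = (2.12 − 0.12·9.5) / 0.2 = 4.9.

9.5 kg product A, 4.9 kg product B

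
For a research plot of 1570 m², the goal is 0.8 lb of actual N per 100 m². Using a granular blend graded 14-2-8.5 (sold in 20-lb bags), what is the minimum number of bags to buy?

Product per 100 m² = 0.8 / 14% = 5.71429 lb.
Total product = 5.71429 × 1570 / 100 = 89.7143 lb.
Bags = ⌈89.7143 / 20⌉ = 5.

5 bags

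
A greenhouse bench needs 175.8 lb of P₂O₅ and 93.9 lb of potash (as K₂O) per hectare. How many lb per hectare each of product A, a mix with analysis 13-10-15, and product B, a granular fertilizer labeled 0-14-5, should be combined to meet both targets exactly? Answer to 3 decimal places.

272.250 lb product A, 1061.250 lb product B

With a, b = lb per hectare of product A and product B:
P₂O₅: 0.1·a + 0.14·b = 175.8
K₂O: 0.15·a + 0.05·b = 93.9
Solving simultaneously: a = 272.25, b = 1061.25.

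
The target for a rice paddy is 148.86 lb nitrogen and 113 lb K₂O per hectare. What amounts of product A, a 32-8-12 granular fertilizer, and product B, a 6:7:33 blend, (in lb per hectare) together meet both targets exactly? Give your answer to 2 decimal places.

Per-hectare balance (a = product A, b = product B):
N: 0.32·a + 0.06·b = 148.86
K₂O: 0.12·a + 0.33·b = 113
From row1: a = (148.86 − 0.06·b) / 0.32.
Into row2: 0.12·(148.86 − 0.06·b)/0.32 + 0.33·b = 113 → b = 185.943, a = 430.323.

430.32 lb product A, 185.94 lb product B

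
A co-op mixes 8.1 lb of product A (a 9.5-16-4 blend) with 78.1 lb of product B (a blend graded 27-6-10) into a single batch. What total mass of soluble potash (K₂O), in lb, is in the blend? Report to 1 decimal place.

8.1 lb K₂O

K₂O mass = 4%×8.1 + 10%×78.1 = 8.134 lb.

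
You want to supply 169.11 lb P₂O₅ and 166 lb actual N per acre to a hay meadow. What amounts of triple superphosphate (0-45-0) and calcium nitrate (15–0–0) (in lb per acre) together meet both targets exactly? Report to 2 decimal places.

375.80 lb triple superphosphate, 1106.67 lb calcium nitrate

Per-acre balance (a = triple superphosphate, b = calcium nitrate):
P₂O₅: 0.45·a + 0·b = 169.11
N: 0·a + 0.15·b = 166
Solving simultaneously: a = 375.8, b = 1106.667.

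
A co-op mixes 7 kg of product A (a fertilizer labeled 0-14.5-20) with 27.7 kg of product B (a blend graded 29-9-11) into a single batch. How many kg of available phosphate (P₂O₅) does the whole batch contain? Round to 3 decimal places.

3.508 kg P₂O₅

P₂O₅ mass = 14.5%×7 + 9%×27.7 = 3.508 kg.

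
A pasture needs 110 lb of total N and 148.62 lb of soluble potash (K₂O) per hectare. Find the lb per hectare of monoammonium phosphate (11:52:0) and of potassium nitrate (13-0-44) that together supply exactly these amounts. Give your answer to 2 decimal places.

With a, b = lb per hectare of monoammonium phosphate and potassium nitrate:
N: 0.11·a + 0.13·b = 110
K₂O: 0·a + 0.44·b = 148.62
Solving simultaneously: a = 600.814, b = 337.773.

600.81 lb monoammonium phosphate, 337.77 lb potassium nitrate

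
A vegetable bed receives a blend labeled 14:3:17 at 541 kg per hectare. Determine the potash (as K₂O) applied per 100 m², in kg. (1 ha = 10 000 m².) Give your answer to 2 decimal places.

K₂O per hectare = 541 × 17% = 91.97 kg.
Convert to per 100 m²: 91.97 × 0.01 = 0.9197 kg.

0.92 kg K₂O per hundred sq m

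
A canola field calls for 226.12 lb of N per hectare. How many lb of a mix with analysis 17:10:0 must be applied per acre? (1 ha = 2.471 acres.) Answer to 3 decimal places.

Product per hectare = 226.12 / 17% = 1330.12 lb.
Convert to per acre: 1330.12 × 0.404694 = 538.2912 lb.

538.291 lb of product per acre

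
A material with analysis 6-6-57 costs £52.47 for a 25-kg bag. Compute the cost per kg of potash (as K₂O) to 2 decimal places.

£3.68 per kg K₂O

K₂O in bag = 25 × 57% = 14.25 kg.
Cost per kg K₂O = £52.47 / 14.25 = £3.6821.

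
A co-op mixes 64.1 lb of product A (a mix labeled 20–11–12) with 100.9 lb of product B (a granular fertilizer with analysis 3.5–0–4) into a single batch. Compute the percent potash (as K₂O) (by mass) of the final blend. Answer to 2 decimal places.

Total mass = 64.1 + 100.9 = 165 lb.
K₂O mass = 12%×64.1 + 4%×100.9 = 11.728 lb.
% K₂O = 11.728 / 165 = 7.10788%.

7.11% K₂O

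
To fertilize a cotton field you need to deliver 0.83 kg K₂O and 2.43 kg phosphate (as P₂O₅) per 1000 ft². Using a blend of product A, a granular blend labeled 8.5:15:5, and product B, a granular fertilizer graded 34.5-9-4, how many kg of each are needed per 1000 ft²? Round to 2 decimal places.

15.00 kg product A, 2.00 kg product B

Let a = kg of product A, b = kg of product B (per 1000 ft²).
K₂O: 0.05·a + 0.04·b = 0.83
P₂O₅: 0.15·a + 0.09·b = 2.43
Eliminate b: (row1) − 0.04/0.09·(row2) → -0.0166667·a = -0.25, so a = 15.
Then b = (2.43 − 0.15·15) / 0.09 = 2.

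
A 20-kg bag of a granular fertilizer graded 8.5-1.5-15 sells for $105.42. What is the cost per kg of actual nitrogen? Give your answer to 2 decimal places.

N in bag = 20 × 8.5% = 1.7 kg.
Cost per kg N = $105.42 / 1.7 = $62.0118.

$62.01 per kg N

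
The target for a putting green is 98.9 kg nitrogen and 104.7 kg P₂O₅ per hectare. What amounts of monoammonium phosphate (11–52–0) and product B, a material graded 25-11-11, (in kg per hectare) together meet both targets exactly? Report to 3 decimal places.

Let a = kg of monoammonium phosphate, b = kg of product B (per hectare).
N: 0.11·a + 0.25·b = 98.9
P₂O₅: 0.52·a + 0.11·b = 104.7
From row1: a = (98.9 − 0.25·b) / 0.11.
Into row2: 0.52·(98.9 − 0.25·b)/0.11 + 0.11·b = 104.7 → b = 338.5157, a = 129.7371.

129.737 kg monoammonium phosphate, 338.516 kg product B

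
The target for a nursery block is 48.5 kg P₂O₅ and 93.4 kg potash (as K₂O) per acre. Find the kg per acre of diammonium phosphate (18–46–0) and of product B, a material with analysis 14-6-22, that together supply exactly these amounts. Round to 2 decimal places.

Let a = kg of diammonium phosphate, b = kg of product B (per acre).
P₂O₅: 0.46·a + 0.06·b = 48.5
K₂O: 0·a + 0.22·b = 93.4
Solving simultaneously: a = 50.0593, b = 424.545.

50.06 kg diammonium phosphate, 424.55 kg product B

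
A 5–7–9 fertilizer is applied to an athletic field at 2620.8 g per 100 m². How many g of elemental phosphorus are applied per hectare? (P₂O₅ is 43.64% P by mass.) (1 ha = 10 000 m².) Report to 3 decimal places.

8006.020 g P per hectare

P₂O₅ per 100 m² = 2620.8 × 7% = 183.456 g.
Elemental P = 183.456 × 0.4364 = 80.0602 g per 100 m².
Convert to per hectare: 80.0602 × 100 = 8006.0198 g.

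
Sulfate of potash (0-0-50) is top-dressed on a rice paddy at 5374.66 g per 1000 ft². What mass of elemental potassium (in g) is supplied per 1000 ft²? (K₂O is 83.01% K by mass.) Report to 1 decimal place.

K₂O per 1000 ft² = 5374.66 × 50% = 2687.33 g.
Elemental K = 2687.33 × 0.8301 = 2230.75 g per 1000 ft².

2230.8 g K per thousand sq ft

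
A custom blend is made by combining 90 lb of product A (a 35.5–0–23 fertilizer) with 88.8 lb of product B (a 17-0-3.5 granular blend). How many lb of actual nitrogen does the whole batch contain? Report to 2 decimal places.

47.05 lb N

N mass = 35.5%×90 + 17%×88.8 = 47.046 lb.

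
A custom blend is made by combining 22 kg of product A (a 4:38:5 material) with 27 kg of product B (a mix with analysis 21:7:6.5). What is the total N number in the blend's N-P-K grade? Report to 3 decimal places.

13.367% N

Total mass = 22 + 27 = 49 kg.
N mass = 4%×22 + 21%×27 = 6.55 kg.
% N = 6.55 / 49 = 13.3673%.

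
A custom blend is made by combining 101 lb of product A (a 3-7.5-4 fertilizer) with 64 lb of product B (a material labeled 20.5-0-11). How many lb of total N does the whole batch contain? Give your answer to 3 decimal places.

16.150 lb N

N mass = 3%×101 + 20.5%×64 = 16.15 lb.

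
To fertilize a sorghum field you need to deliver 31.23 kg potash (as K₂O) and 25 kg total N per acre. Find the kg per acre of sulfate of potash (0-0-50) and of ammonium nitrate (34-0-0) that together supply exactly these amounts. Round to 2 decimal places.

62.46 kg sulfate of potash, 73.53 kg ammonium nitrate

With a, b = kg per acre of sulfate of potash and ammonium nitrate:
K₂O: 0.5·a + 0·b = 31.23
N: 0·a + 0.34·b = 25
Solving simultaneously: a = 62.46, b = 73.5294.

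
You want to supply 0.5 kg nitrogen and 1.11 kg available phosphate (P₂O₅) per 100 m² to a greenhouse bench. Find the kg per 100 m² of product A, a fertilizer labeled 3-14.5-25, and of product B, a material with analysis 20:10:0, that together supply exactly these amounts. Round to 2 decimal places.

Let a = kg of product A, b = kg of product B (per 100 m²).
N: 0.03·a + 0.2·b = 0.5
P₂O₅: 0.145·a + 0.1·b = 1.11
Eliminate a: (row1) − 0.03/0.145·(row2) → 0.17931·b = 0.270345, so b = 1.50769.
Back-substitute: a = (0.5 − 0.2·1.50769) / 0.03 = 6.61538.

6.62 kg product A, 1.51 kg product B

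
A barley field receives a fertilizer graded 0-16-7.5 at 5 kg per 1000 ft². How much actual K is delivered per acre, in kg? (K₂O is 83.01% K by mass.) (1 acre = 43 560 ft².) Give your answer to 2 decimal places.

K₂O per 1000 ft² = 5 × 7.5% = 0.375 kg.
Elemental K = 0.375 × 0.8301 = 0.311287 kg per 1000 ft².
Convert to per acre: 0.311287 × 43.56 = 13.5597 kg.

13.56 kg K per acre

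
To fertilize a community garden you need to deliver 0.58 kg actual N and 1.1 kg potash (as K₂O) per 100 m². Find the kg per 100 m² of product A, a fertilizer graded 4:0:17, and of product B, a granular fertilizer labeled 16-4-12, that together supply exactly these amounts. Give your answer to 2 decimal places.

4.75 kg product A, 2.44 kg product B

Per-100 m² balance (a = product A, b = product B):
N: 0.04·a + 0.16·b = 0.58
K₂O: 0.17·a + 0.12·b = 1.1
From row1: a = (0.58 − 0.16·b) / 0.04.
Into row2: 0.17·(0.58 − 0.16·b)/0.04 + 0.12·b = 1.1 → b = 2.4375, a = 4.75.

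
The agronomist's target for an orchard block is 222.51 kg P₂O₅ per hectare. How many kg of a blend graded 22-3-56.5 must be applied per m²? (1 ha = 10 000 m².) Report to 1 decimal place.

0.7 kg of product per sq m

Product per hectare = 222.51 / 3% = 7417 kg.
Convert to per m²: 7417 × 0.0001 = 0.7417 kg.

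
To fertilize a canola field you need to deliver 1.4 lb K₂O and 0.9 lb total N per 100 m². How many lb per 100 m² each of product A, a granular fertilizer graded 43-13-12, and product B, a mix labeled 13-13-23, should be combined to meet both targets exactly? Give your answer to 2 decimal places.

Let a = lb of product A, b = lb of product B (per 100 m²).
K₂O: 0.12·a + 0.23·b = 1.4
N: 0.43·a + 0.13·b = 0.9
Eliminate a: (row1) − 0.12/0.43·(row2) → 0.193721·b = 1.14884, so b = 5.93037.
Back-substitute: a = (1.4 − 0.23·5.93037) / 0.12 = 0.30012.

0.30 lb product A, 5.93 lb product B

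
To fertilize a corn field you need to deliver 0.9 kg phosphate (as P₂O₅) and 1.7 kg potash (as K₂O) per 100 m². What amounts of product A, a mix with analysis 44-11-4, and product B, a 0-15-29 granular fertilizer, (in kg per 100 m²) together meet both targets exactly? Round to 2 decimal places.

0.23 kg product A, 5.83 kg product B

Per-100 m² balance (a = product A, b = product B):
P₂O₅: 0.11·a + 0.15·b = 0.9
K₂O: 0.04·a + 0.29·b = 1.7
Solving simultaneously: a = 0.23166, b = 5.83012.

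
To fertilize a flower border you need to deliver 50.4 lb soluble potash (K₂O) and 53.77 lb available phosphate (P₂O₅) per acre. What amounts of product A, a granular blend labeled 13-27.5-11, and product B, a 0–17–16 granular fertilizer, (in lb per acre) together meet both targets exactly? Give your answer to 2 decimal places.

With a, b = lb per acre of product A and product B:
K₂O: 0.11·a + 0.16·b = 50.4
P₂O₅: 0.275·a + 0.17·b = 53.77
Eliminate a: (row1) − 0.11/0.275·(row2) → 0.092·b = 28.892, so b = 314.043.
Back-substitute: a = (50.4 − 0.16·314.043) / 0.11 = 1.3913.

1.39 lb product A, 314.04 lb product B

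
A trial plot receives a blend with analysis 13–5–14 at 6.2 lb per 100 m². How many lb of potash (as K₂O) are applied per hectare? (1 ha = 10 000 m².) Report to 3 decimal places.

86.800 lb K₂O per hectare

K₂O per 100 m² = 6.2 × 14% = 0.868 lb.
Convert to per hectare: 0.868 × 100 = 86.8 lb.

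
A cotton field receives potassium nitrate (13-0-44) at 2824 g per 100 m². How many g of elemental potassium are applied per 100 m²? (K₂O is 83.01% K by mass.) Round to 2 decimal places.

K₂O per 100 m² = 2824 × 44% = 1242.56 g.
Elemental K = 1242.56 × 0.8301 = 1031.449 g per 100 m².

1031.45 g K per hundred sq m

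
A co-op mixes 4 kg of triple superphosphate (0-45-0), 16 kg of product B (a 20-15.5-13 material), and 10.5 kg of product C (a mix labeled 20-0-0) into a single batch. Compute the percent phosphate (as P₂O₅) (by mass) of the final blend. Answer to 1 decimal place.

14.0% P₂O₅

Total mass = 4 + 16 + 10.5 = 30.5 kg.
P₂O₅ mass = 45%×4 + 15.5%×16 + 0%×10.5 = 4.28 kg.
% P₂O₅ = 4.28 / 30.5 = 14.0328%.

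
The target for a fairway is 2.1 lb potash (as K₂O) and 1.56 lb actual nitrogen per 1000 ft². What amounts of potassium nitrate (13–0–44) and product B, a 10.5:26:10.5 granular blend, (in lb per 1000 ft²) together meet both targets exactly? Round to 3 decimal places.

1.742 lb potassium nitrate, 12.700 lb product B

Per-1000 ft² balance (a = potassium nitrate, b = product B):
K₂O: 0.44·a + 0.105·b = 2.1
N: 0.13·a + 0.105·b = 1.56
Solving simultaneously: a = 1.74194, b = 12.70046.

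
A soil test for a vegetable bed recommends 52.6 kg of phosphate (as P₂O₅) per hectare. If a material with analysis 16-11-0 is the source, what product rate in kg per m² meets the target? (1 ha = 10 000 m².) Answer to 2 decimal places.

Product per hectare = 52.6 / 11% = 478.182 kg.
Convert to per m²: 478.182 × 0.0001 = 0.0478182 kg.

0.05 kg of product per sq m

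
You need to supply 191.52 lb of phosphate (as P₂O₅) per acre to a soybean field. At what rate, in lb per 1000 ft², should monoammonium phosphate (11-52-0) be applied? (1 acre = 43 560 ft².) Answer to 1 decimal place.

Product per acre = 191.52 / 52% = 368.308 lb.
Convert to per 1000 ft²: 368.308 × 0.0229568 = 8.45518 lb.

8.5 lb of product per thousand sq ft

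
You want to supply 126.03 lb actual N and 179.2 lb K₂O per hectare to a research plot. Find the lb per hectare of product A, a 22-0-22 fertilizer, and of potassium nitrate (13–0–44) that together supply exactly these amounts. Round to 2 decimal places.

Let a = lb of product A, b = lb of potassium nitrate (per hectare).
N: 0.22·a + 0.13·b = 126.03
K₂O: 0.22·a + 0.44·b = 179.2
From row1: a = (126.03 − 0.13·b) / 0.22.
Into row2: 0.22·(126.03 − 0.13·b)/0.22 + 0.44·b = 179.2 → b = 171.516, a = 471.513.

471.51 lb product A, 171.52 lb potassium nitrate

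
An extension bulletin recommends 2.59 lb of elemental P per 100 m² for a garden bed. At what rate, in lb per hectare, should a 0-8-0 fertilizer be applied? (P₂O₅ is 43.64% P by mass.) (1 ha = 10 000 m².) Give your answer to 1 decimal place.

7418.7 lb of product per hectare

As P₂O₅: 2.59 / 0.4364 = 5.93492 lb per 100 m².
Product per 100 m² = 5.93492 / 8% = 74.1865 lb.
Convert to per hectare: 74.1865 × 100 = 7418.65 lb.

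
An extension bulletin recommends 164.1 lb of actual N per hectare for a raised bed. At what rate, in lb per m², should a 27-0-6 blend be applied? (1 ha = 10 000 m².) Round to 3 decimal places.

0.061 lb of product per sq m

Product per hectare = 164.1 / 27% = 607.778 lb.
Convert to per m²: 607.778 × 0.0001 = 0.0607778 lb.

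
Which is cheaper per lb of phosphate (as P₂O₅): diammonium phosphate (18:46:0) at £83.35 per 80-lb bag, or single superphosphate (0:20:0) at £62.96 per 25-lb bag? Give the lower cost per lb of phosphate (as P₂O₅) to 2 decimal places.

diammonium phosphate: P₂O₅ per bag = 80 × 46% = 36.8 lb; cost = 83.35 / 36.8 = £2.2649/lb P₂O₅.
single superphosphate: P₂O₅ per bag = 25 × 20% = 5 lb; cost = 62.96 / 5 = £12.5920/lb P₂O₅.
diammonium phosphate is cheaper.

£2.26 per lb P₂O₅ (diammonium phosphate)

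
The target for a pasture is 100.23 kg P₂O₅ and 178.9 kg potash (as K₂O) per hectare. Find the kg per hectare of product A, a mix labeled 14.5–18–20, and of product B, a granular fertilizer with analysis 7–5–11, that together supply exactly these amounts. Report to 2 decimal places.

Let a = kg of product A, b = kg of product B (per hectare).
P₂O₅: 0.18·a + 0.05·b = 100.23
K₂O: 0.2·a + 0.11·b = 178.9
Solving simultaneously: a = 212.276, b = 1240.408.

212.28 kg product A, 1240.41 kg product B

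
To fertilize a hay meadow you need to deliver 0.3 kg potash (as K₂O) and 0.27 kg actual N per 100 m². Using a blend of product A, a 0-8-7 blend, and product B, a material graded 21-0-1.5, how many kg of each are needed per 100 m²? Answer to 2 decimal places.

4.01 kg product A, 1.29 kg product B

With a, b = kg per 100 m² of product A and product B:
K₂O: 0.07·a + 0.015·b = 0.3
N: 0·a + 0.21·b = 0.27
Solving simultaneously: a = 4.0102, b = 1.28571.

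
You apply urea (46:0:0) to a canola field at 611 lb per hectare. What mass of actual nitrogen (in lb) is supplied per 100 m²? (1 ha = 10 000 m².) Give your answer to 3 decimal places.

2.811 lb N per hundred sq m

nitrogen per hectare = 611 × 46% = 281.06 lb.
Convert to per 100 m²: 281.06 × 0.01 = 2.8106 lb.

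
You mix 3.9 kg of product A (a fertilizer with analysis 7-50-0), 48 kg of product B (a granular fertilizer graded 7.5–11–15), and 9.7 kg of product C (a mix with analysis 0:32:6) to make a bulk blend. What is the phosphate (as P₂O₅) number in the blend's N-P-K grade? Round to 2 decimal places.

Total mass = 3.9 + 48 + 9.7 = 61.6 kg.
P₂O₅ mass = 50%×3.9 + 11%×48 + 32%×9.7 = 10.334 kg.
% P₂O₅ = 10.334 / 61.6 = 16.776%.

16.78% P₂O₅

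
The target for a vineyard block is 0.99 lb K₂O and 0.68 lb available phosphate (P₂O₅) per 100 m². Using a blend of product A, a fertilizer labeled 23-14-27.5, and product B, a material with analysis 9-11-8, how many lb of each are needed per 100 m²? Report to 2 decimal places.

Let a = lb of product A, b = lb of product B (per 100 m²).
K₂O: 0.275·a + 0.08·b = 0.99
P₂O₅: 0.14·a + 0.11·b = 0.68
Solving simultaneously: a = 2.86089, b = 2.54068.

2.86 lb product A, 2.54 lb product B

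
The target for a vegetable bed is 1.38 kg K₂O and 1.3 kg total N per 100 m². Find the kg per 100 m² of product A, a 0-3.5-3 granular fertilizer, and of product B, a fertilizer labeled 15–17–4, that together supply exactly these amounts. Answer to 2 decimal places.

Let a = kg of product A, b = kg of product B (per 100 m²).
K₂O: 0.03·a + 0.04·b = 1.38
N: 0·a + 0.15·b = 1.3
Solving simultaneously: a = 34.4444, b = 8.66667.

34.44 kg product A, 8.67 kg product B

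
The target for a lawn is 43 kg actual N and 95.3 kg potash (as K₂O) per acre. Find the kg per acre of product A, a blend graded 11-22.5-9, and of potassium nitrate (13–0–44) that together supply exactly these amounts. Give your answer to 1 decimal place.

178.0 kg product A, 180.2 kg potassium nitrate

Let a = kg of product A, b = kg of potassium nitrate (per acre).
N: 0.11·a + 0.13·b = 43
K₂O: 0.09·a + 0.44·b = 95.3
Solving simultaneously: a = 177.956, b = 180.191.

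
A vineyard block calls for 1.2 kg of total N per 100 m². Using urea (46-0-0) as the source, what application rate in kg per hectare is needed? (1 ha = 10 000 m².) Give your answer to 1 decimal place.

260.9 kg of product per hectare

Product per 100 m² = 1.2 / 46% = 2.6087 kg.
Convert to per hectare: 2.6087 × 100 = 260.87 kg.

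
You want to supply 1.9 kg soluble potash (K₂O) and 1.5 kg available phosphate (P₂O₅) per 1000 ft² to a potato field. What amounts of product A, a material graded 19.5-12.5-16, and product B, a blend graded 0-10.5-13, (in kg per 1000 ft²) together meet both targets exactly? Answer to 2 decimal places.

8.18 kg product A, 4.55 kg product B

Per-1000 ft² balance (a = product A, b = product B):
K₂O: 0.16·a + 0.13·b = 1.9
P₂O₅: 0.125·a + 0.105·b = 1.5
Eliminate b: (row1) − 0.13/0.105·(row2) → 0.0052381·a = 0.0428571, so a = 8.18182.
Then b = (1.5 − 0.125·8.18182) / 0.105 = 4.54545.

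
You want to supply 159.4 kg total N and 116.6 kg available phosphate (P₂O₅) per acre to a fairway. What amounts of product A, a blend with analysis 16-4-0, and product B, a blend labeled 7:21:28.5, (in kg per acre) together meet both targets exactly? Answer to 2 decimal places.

821.82 kg product A, 398.70 kg product B

Let a = kg of product A, b = kg of product B (per acre).
N: 0.16·a + 0.07·b = 159.4
P₂O₅: 0.04·a + 0.21·b = 116.6
Eliminate a: (row1) − 0.16/0.04·(row2) → -0.77·b = -307, so b = 398.701.
Back-substitute: a = (159.4 − 0.07·398.701) / 0.16 = 821.818.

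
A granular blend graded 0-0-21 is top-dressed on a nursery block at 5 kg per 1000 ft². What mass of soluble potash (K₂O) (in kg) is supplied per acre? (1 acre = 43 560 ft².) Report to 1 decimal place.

K₂O per 1000 ft² = 5 × 21% = 1.05 kg.
Convert to per acre: 1.05 × 43.56 = 45.738 kg.

45.7 kg K₂O per acre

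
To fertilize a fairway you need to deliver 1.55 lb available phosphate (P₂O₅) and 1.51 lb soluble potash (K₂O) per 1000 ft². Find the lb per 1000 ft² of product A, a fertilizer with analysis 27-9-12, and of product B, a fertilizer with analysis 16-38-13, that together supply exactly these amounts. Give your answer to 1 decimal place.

Per-1000 ft² balance (a = product A, b = product B):
P₂O₅: 0.09·a + 0.38·b = 1.55
K₂O: 0.12·a + 0.13·b = 1.51
Solving simultaneously: a = 10.9823, b = 1.47788.

11.0 lb product A, 1.5 lb product B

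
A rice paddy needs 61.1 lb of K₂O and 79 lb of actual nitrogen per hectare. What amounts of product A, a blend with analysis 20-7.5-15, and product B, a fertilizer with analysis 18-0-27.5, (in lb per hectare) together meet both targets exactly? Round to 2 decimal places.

383.11 lb product A, 13.21 lb product B

Let a = lb of product A, b = lb of product B (per hectare).
K₂O: 0.15·a + 0.275·b = 61.1
N: 0.2·a + 0.18·b = 79
Eliminate b: (row1) − 0.275/0.18·(row2) → -0.155556·a = -59.5944, so a = 383.107.
Then b = (79 − 0.2·383.107) / 0.18 = 13.2143.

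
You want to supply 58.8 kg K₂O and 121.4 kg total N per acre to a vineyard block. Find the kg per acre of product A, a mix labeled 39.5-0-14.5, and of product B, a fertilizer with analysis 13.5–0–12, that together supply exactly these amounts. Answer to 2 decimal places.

238.27 kg product A, 202.08 kg product B

Per-acre balance (a = product A, b = product B):
K₂O: 0.145·a + 0.12·b = 58.8
N: 0.395·a + 0.135·b = 121.4
Eliminate a: (row1) − 0.145/0.395·(row2) → 0.070443·b = 14.2354, so b = 202.084.
Back-substitute: a = (58.8 − 0.12·202.084) / 0.145 = 238.2749.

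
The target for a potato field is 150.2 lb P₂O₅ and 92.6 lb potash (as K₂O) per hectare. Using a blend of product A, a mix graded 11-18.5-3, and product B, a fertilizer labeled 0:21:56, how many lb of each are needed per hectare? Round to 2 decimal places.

664.60 lb product A, 129.75 lb product B

Let a = lb of product A, b = lb of product B (per hectare).
P₂O₅: 0.185·a + 0.21·b = 150.2
K₂O: 0.03·a + 0.56·b = 92.6
From row1: a = (150.2 − 0.21·b) / 0.185.
Into row2: 0.03·(150.2 − 0.21·b)/0.185 + 0.56·b = 92.6 → b = 129.753, a = 664.604.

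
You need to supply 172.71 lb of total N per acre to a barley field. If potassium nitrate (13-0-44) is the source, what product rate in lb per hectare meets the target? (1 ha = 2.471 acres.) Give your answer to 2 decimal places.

Product per acre = 172.71 / 13% = 1328.54 lb.
Convert to per hectare: 1328.54 × 2.471 = 3282.819 lb.

3282.82 lb of product per hectare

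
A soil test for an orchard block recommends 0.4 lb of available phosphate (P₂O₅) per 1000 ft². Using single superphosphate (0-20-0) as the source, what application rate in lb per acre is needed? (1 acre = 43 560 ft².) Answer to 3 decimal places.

87.120 lb of product per acre

Product per 1000 ft² = 0.4 / 20% = 2 lb.
Convert to per acre: 2 × 43.56 = 87.12 lb.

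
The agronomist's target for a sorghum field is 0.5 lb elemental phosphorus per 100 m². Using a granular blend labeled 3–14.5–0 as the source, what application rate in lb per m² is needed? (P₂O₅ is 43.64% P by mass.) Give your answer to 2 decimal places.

0.08 lb of product per sq m

As P₂O₅: 0.5 / 0.4364 = 1.14574 lb per 100 m².
Product per 100 m² = 1.14574 / 14.5% = 7.90164 lb.
Convert to per m²: 7.90164 × 0.01 = 0.0790164 lb.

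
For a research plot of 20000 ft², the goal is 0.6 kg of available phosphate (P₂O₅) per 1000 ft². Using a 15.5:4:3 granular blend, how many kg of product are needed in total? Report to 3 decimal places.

300.000 kg

Product per 1000 ft² = 0.6 / 4% = 15 kg.
Total product = 15 × 20000 / 1000 = 300 kg.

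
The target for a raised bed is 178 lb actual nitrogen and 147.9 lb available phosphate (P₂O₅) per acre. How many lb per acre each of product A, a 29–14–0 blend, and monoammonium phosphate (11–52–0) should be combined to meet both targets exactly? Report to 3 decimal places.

563.449 lb product A, 132.725 lb monoammonium phosphate

Let a = lb of product A, b = lb of monoammonium phosphate (per acre).
N: 0.29·a + 0.11·b = 178
P₂O₅: 0.14·a + 0.52·b = 147.9
From row1: a = (178 − 0.11·b) / 0.29.
Into row2: 0.14·(178 − 0.11·b)/0.29 + 0.52·b = 147.9 → b = 132.7253, a = 563.44904.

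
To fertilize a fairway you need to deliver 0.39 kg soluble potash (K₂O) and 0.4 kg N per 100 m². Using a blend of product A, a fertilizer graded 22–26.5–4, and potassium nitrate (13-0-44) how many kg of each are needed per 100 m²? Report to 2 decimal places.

1.37 kg product A, 0.76 kg potassium nitrate

Per-100 m² balance (a = product A, b = potassium nitrate):
K₂O: 0.04·a + 0.44·b = 0.39
N: 0.22·a + 0.13·b = 0.4
Eliminate b: (row1) − 0.44/0.13·(row2) → -0.704615·a = -0.963846, so a = 1.3679.
Then b = (0.4 − 0.22·1.3679) / 0.13 = 0.762009.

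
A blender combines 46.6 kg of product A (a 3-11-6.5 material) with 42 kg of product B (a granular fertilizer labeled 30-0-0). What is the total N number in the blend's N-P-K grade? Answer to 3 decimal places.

Total mass = 46.6 + 42 = 88.6 kg.
N mass = 3%×46.6 + 30%×42 = 13.998 kg.
% N = 13.998 / 88.6 = 15.7991%.

15.799% N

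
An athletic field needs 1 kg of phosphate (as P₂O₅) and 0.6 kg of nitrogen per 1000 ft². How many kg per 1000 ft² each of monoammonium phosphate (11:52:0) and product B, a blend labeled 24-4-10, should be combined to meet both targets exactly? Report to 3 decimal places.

1.794 kg monoammonium phosphate, 1.678 kg product B

Per-1000 ft² balance (a = monoammonium phosphate, b = product B):
P₂O₅: 0.52·a + 0.04·b = 1
N: 0.11·a + 0.24·b = 0.6
From row1: a = (1 − 0.04·b) / 0.52.
Into row2: 0.11·(1 − 0.04·b)/0.52 + 0.24·b = 0.6 → b = 1.67774, a = 1.79402.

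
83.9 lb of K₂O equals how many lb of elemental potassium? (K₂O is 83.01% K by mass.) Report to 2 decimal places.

69.65 lb K

K = 83.9 × 0.8301 = 69.6454 lb.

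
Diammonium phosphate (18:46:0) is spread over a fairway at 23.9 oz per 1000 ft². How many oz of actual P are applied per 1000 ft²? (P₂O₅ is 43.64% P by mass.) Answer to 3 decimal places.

P₂O₅ per 1000 ft² = 23.9 × 46% = 10.994 oz.
Elemental P = 10.994 × 0.4364 = 4.79778 oz per 1000 ft².

4.798 oz P per thousand sq ft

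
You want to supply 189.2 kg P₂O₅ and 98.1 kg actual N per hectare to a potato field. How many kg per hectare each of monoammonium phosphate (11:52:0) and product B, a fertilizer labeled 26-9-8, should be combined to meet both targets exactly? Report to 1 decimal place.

322.1 kg monoammonium phosphate, 241.0 kg product B

Per-hectare balance (a = monoammonium phosphate, b = product B):
P₂O₅: 0.52·a + 0.09·b = 189.2
N: 0.11·a + 0.26·b = 98.1
Eliminate a: (row1) − 0.52/0.11·(row2) → -1.13909·b = -274.545, so b = 241.022.
Back-substitute: a = (189.2 − 0.09·241.022) / 0.52 = 322.131.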